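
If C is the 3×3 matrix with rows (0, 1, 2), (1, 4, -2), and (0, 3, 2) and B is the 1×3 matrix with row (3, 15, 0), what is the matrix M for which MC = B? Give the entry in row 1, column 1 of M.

3

C is on the right of M, so right-multiply by C⁻¹: M = BC⁻¹.
C has determinant 4; C⁻¹ = [[7/2, 1, -5/2], [-1/2, 0, 1/2], [3/4, 0, -1/4]].
M = BC⁻¹ = [[3, 15, 0]] · [[7/2, 1, -5/2], [-1/2, 0, 1/2], [3/4, 0, -1/4]] = [[3, 3, 0]].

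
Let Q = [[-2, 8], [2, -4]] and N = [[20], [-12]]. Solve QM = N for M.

M = [[-2], [2]]

Since Q multiplies M on the left, M = Q⁻¹N.
det Q = -8; the adjugate gives Q⁻¹ = [[1/2, 1], [1/4, 1/4]].
M = Q⁻¹N = [[1/2, 1], [1/4, 1/4]] · [[20], [-12]] = [[-2], [2]].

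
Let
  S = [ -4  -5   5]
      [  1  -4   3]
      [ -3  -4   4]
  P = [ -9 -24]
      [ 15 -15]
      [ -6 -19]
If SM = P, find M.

Left-multiplying both sides by S⁻¹ gives M = S⁻¹P.
det S = 1; the adjugate gives S⁻¹ = [[-4, 0, 5], [-13, -1, 17], [-16, -1, 21]].
M = S⁻¹P = [[-4, 0, 5], [-13, -1, 17], [-16, -1, 21]] · [[-9, -24], [15, -15], [-6, -19]] = [[6, 1], [0, 4], [3, 0]].

M = [[6, 1], [0, 4], [3, 0]]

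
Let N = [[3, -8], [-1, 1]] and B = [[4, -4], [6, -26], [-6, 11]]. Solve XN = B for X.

N is on the right of X, so right-multiply by N⁻¹: X = BN⁻¹.
det N = -5; the adjugate gives N⁻¹ = [[-1/5, -8/5], [-1/5, -3/5]].
X = BN⁻¹ = [[4, -4], [6, -26], [-6, 11]] · [[-1/5, -8/5], [-1/5, -3/5]] = [[0, -4], [4, 6], [-1, 3]].

X = [[0, -4], [4, 6], [-1, 3]]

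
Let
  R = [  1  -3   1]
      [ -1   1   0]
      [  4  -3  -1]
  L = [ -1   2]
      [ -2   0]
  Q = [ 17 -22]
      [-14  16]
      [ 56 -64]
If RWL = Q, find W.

W = [[-5, -3], [3, 0], [3, 0]]

Left-multiply by R⁻¹ and right-multiply by L⁻¹: W = R⁻¹QL⁻¹.
R has determinant 1; R⁻¹ = [[-1, -6, -1], [-1, -5, -1], [-1, -9, -2]].
det L = 4, so L⁻¹ = [[0, -1/2], [1/2, -1/4]].
R⁻¹Q = [[11, -10], [-3, 6], [-3, 6]].
W = (R⁻¹Q)L⁻¹ = [[-5, -3], [3, 0], [3, 0]].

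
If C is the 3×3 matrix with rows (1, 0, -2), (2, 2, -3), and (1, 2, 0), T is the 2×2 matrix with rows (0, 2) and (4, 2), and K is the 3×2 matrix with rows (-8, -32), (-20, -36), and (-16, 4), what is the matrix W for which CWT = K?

Isolating W: multiply by C⁻¹ from the left and T⁻¹ from the right, so W = C⁻¹KT⁻¹.
det C = 2, so C⁻¹ = [[3, -2, 2], [-3/2, 1, -1/2], [1, -1, 1]].
det T = -8, so T⁻¹ = [[-1/4, 1/4], [1/2, 0]].
C⁻¹K = [[-16, -16], [0, 10], [-4, 8]].
W = (C⁻¹K)T⁻¹ = [[-4, -4], [5, 0], [5, -1]].

W = [[-4, -4], [5, 0], [5, -1]]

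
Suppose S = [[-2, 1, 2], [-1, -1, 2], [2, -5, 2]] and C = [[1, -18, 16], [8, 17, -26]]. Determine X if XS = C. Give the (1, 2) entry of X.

S is on the right of X, so right-multiply by S⁻¹: X = CS⁻¹.
det S = 4, so S⁻¹ = [[2, -3, 1], [3/2, -2, 1/2], [7/4, -2, 3/4]].
X = CS⁻¹ = [[1, -18, 16], [8, 17, -26]] · [[2, -3, 1], [3/2, -2, 1/2], [7/4, -2, 3/4]] = [[3, 1, 4], [-4, -6, -3]].

1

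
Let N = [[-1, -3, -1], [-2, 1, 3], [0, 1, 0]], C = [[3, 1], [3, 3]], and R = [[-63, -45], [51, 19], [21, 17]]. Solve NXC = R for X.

X = [[-1, -1], [2, 5], [4, -2]]

X = N⁻¹RC⁻¹ (apply N⁻¹ on the left and C⁻¹ on the right).
N has determinant 5; N⁻¹ = [[-3/5, -1/5, -8/5], [0, 0, 1], [-2/5, 1/5, -7/5]].
det C = 6, so C⁻¹ = [[1/2, -1/6], [-1/2, 1/2]].
N⁻¹R = [[-6, -4], [21, 17], [6, -2]].
X = (N⁻¹R)C⁻¹ = [[-1, -1], [2, 5], [4, -2]].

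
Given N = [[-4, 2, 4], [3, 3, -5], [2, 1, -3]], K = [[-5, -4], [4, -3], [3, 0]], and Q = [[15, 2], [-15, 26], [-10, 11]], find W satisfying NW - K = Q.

NW = Q + K = [[10, -2], [-11, 23], [-7, 11]].
Since N multiplies W on the left, W = N⁻¹(Q + K).
det N = 2; the adjugate gives N⁻¹ = [[-2, 5, -11], [-1/2, 2, -4], [-3/2, 4, -9]].
W = N⁻¹(Q + K) = [[2, -2], [1, 3], [4, -4]].

W = [[2, -2], [1, 3], [4, -4]]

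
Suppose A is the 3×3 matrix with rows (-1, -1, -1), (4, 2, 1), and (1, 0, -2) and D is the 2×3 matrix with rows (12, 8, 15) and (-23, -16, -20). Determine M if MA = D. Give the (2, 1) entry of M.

4

Since A sits to the right of M, M = DA⁻¹.
A has determinant -3; A⁻¹ = [[4/3, 2/3, -1/3], [-3, -1, 1], [2/3, 1/3, -2/3]].
M = DA⁻¹ = [[12, 8, 15], [-23, -16, -20]] · [[4/3, 2/3, -1/3], [-3, -1, 1], [2/3, 1/3, -2/3]] = [[2, 5, -6], [4, -6, 5]].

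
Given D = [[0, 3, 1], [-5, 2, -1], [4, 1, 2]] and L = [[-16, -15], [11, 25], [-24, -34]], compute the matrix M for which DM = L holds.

M = [[-3, -6], [-4, -4], [-4, -3]]

Since D multiplies M on the left, M = D⁻¹L.
det D = 5; the adjugate gives D⁻¹ = [[1, -1, -1], [6/5, -4/5, -1], [-13/5, 12/5, 3]].
M = D⁻¹L = [[1, -1, -1], [6/5, -4/5, -1], [-13/5, 12/5, 3]] · [[-16, -15], [11, 25], [-24, -34]] = [[-3, -6], [-4, -4], [-4, -3]].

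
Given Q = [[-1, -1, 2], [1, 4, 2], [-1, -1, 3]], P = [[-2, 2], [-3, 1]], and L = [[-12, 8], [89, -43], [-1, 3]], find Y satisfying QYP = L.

Y = Q⁻¹LP⁻¹ (apply Q⁻¹ on the left and P⁻¹ on the right).
det Q = -3; the adjugate gives Q⁻¹ = [[-14/3, -1/3, 10/3], [5/3, 1/3, -4/3], [-1, 0, 1]].
det P = 4; the adjugate gives P⁻¹ = [[1/4, -1/2], [3/4, -1/2]].
Q⁻¹L = [[23, -13], [11, -5], [11, -5]].
Y = (Q⁻¹L)P⁻¹ = [[-4, -5], [-1, -3], [-1, -3]].

Y = [[-4, -5], [-1, -3], [-1, -3]]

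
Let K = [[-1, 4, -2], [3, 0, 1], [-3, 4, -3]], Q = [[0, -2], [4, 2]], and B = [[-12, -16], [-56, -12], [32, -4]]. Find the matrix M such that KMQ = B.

M = [[-3, -3], [1, -4], [1, -5]]

Left-multiply by K⁻¹ and right-multiply by Q⁻¹: M = K⁻¹BQ⁻¹.
det K = 4; the adjugate gives K⁻¹ = [[-1, 1, 1], [3/2, -3/4, -5/4], [3, -2, -3]].
det Q = 8, so Q⁻¹ = [[1/4, 1/4], [-1/2, 0]].
K⁻¹B = [[-12, 0], [-16, -10], [-20, -12]].
M = (K⁻¹B)Q⁻¹ = [[-3, -3], [1, -4], [1, -5]].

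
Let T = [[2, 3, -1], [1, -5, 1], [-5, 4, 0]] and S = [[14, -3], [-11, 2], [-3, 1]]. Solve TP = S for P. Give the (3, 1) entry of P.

Since T multiplies P on the left, P = T⁻¹S.
T has determinant -2; T⁻¹ = [[2, 2, 1], [5/2, 5/2, 3/2], [21/2, 23/2, 13/2]].
P = T⁻¹S = [[2, 2, 1], [5/2, 5/2, 3/2], [21/2, 23/2, 13/2]] · [[14, -3], [-11, 2], [-3, 1]] = [[3, -1], [3, -1], [1, -2]].

1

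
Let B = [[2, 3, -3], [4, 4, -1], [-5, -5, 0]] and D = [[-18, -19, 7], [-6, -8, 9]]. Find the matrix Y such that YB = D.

B is on the right of Y, so right-multiply by B⁻¹: Y = DB⁻¹.
det B = 5, so B⁻¹ = [[-1, 3, 9/5], [1, -3, -2], [0, -1, -4/5]].
Y = DB⁻¹ = [[-18, -19, 7], [-6, -8, 9]] · [[-1, 3, 9/5], [1, -3, -2], [0, -1, -4/5]] = [[-1, -4, 0], [-2, -3, -2]].

Y = [[-1, -4, 0], [-2, -3, -2]]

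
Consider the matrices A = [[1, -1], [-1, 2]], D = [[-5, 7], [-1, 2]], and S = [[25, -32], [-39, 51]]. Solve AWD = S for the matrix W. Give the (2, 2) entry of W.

-1

W = A⁻¹SD⁻¹ (apply A⁻¹ on the left and D⁻¹ on the right).
det A = 1, so A⁻¹ = [[2, 1], [1, 1]].
det D = -3, so D⁻¹ = [[-2/3, 7/3], [-1/3, 5/3]].
A⁻¹S = [[11, -13], [-14, 19]].
W = (A⁻¹S)D⁻¹ = [[-3, 4], [3, -1]].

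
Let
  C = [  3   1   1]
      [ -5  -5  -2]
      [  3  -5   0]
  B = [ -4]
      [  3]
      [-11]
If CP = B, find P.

P = [[-2], [1], [1]]

Left-multiplying both sides by C⁻¹ gives P = C⁻¹B.
det C = 4, so C⁻¹ = [[-5/2, -5/4, 3/4], [-3/2, -3/4, 1/4], [10, 9/2, -5/2]].
P = C⁻¹B = [[-5/2, -5/4, 3/4], [-3/2, -3/4, 1/4], [10, 9/2, -5/2]] · [[-4], [3], [-11]] = [[-2], [1], [1]].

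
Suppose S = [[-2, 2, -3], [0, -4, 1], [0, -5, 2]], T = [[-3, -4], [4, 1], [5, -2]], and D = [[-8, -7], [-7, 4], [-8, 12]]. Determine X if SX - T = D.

X = [[5, -2], [1, 0], [1, 5]]

SX = D + T = [[-11, -11], [-3, 5], [-3, 10]].
Left-multiplying both sides by S⁻¹ gives X = S⁻¹(D + T).
det S = 6, so S⁻¹ = [[-1/2, 11/6, -5/3], [0, -2/3, 1/3], [0, -5/3, 4/3]].
X = S⁻¹(D + T) = [[5, -2], [1, 0], [1, 5]].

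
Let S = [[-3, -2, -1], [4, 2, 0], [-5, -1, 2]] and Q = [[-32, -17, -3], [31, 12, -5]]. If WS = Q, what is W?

Since S sits to the right of W, W = QS⁻¹.
det S = -2, so S⁻¹ = [[-2, -5/2, -1], [4, 11/2, 2], [-3, -7/2, -1]].
W = QS⁻¹ = [[-32, -17, -3], [31, 12, -5]] · [[-2, -5/2, -1], [4, 11/2, 2], [-3, -7/2, -1]] = [[5, -3, 1], [1, 6, -2]].

W = [[5, -3, 1], [1, 6, -2]]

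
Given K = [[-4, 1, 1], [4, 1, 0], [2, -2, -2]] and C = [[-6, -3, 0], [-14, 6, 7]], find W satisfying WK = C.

W = [[-2, -3, -1], [1, -1, -3]]

K is on the right of W, so right-multiply by K⁻¹: W = CK⁻¹.
K has determinant 6; K⁻¹ = [[-1/3, 0, -1/6], [4/3, 1, 2/3], [-5/3, -1, -4/3]].
W = CK⁻¹ = [[-6, -3, 0], [-14, 6, 7]] · [[-1/3, 0, -1/6], [4/3, 1, 2/3], [-5/3, -1, -4/3]] = [[-2, -3, -1], [1, -1, -3]].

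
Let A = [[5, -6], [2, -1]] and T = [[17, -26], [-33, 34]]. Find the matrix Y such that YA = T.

Right-multiplying both sides by A⁻¹ gives Y = TA⁻¹.
A has determinant 7; A⁻¹ = [[-1/7, 6/7], [-2/7, 5/7]].
Y = TA⁻¹ = [[17, -26], [-33, 34]] · [[-1/7, 6/7], [-2/7, 5/7]] = [[5, -4], [-5, -4]].

Y = [[5, -4], [-5, -4]]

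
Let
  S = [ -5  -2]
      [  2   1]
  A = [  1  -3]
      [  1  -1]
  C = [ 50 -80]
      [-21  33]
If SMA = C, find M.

Isolating M: multiply by S⁻¹ from the left and A⁻¹ from the right, so M = S⁻¹CA⁻¹.
S has determinant -1; S⁻¹ = [[-1, -2], [2, 5]].
det A = 2, so A⁻¹ = [[-1/2, 3/2], [-1/2, 1/2]].
S⁻¹C = [[-8, 14], [-5, 5]].
M = (S⁻¹C)A⁻¹ = [[-3, -5], [0, -5]].

M = [[-3, -5], [0, -5]]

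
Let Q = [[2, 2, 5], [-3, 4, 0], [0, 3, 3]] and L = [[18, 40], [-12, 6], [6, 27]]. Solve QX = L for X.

X = [[4, 2], [0, 3], [2, 6]]

Since Q multiplies X on the left, X = Q⁻¹L.
det Q = -3, so Q⁻¹ = [[-4, -3, 20/3], [-3, -2, 5], [3, 2, -14/3]].
X = Q⁻¹L = [[-4, -3, 20/3], [-3, -2, 5], [3, 2, -14/3]] · [[18, 40], [-12, 6], [6, 27]] = [[4, 2], [0, 3], [2, 6]].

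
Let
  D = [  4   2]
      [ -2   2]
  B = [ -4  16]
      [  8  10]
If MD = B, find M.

Since D sits to the right of M, M = BD⁻¹.
det D = 12, so D⁻¹ = [[1/6, -1/6], [1/6, 1/3]].
M = BD⁻¹ = [[-4, 16], [8, 10]] · [[1/6, -1/6], [1/6, 1/3]] = [[2, 6], [3, 2]].

M = [[2, 6], [3, 2]]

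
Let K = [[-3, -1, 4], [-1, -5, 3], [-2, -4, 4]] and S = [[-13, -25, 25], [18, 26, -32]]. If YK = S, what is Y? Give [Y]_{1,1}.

Right-multiplying both sides by K⁻¹ gives Y = SK⁻¹.
K has determinant 2; K⁻¹ = [[-4, -6, 17/2], [-1, -2, 5/2], [-3, -5, 7]].
Y = SK⁻¹ = [[-13, -25, 25], [18, 26, -32]] · [[-4, -6, 17/2], [-1, -2, 5/2], [-3, -5, 7]] = [[2, 3, 2], [-2, 0, -6]].

2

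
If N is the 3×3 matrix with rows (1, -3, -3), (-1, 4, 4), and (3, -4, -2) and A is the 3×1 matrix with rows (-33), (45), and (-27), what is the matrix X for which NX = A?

X = [[3], [6], [6]]

Left-multiplying both sides by N⁻¹ gives X = N⁻¹A.
det N = 2, so N⁻¹ = [[4, 3, 0], [5, 7/2, -1/2], [-4, -5/2, 1/2]].
X = N⁻¹A = [[4, 3, 0], [5, 7/2, -1/2], [-4, -5/2, 1/2]] · [[-33], [45], [-27]] = [[3], [6], [6]].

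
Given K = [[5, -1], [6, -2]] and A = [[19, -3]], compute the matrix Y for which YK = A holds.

Y = [[5, -1]]

K is on the right of Y, so right-multiply by K⁻¹: Y = AK⁻¹.
det K = -4, so K⁻¹ = [[1/2, -1/4], [3/2, -5/4]].
Y = AK⁻¹ = [[19, -3]] · [[1/2, -1/4], [3/2, -5/4]] = [[5, -1]].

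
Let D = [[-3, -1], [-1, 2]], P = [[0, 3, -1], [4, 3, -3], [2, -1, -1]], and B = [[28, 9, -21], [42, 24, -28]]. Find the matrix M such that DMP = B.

M = D⁻¹BP⁻¹ (apply D⁻¹ on the left and P⁻¹ on the right).
D has determinant -7; D⁻¹ = [[-2/7, -1/7], [-1/7, 3/7]].
det P = 4; the adjugate gives P⁻¹ = [[-3/2, 1, -3/2], [-1/2, 1/2, -1], [-5/2, 3/2, -3]].
D⁻¹B = [[-14, -6, 10], [14, 9, -9]].
M = (D⁻¹B)P⁻¹ = [[-1, -2, -3], [-3, 5, -3]].

M = [[-1, -2, -3], [-3, 5, -3]]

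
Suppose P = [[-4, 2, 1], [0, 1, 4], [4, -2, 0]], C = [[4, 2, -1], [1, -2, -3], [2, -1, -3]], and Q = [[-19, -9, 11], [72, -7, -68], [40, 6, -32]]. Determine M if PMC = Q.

M = [[0, -4, 4], [-1, -2, -3], [3, 3, 3]]

Isolating M: multiply by P⁻¹ from the left and C⁻¹ from the right, so M = P⁻¹QC⁻¹.
det P = -4; the adjugate gives P⁻¹ = [[-2, 1/2, -7/4], [-4, 1, -4], [1, 0, 1]].
det C = 3, so C⁻¹ = [[1, 7/3, -8/3], [-1, -10/3, 11/3], [1, 8/3, -10/3]].
P⁻¹Q = [[4, 4, 0], [-12, 5, 16], [21, -3, -21]].
M = (P⁻¹Q)C⁻¹ = [[0, -4, 4], [-1, -2, -3], [3, 3, 3]].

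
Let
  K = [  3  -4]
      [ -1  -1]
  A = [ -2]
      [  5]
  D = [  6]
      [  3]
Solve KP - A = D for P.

P = [[-4], [-4]]

KP = D + A = [[4], [8]].
Since K multiplies P on the left, P = K⁻¹(D + A).
det K = -7, so K⁻¹ = [[1/7, -4/7], [-1/7, -3/7]].
P = K⁻¹(D + A) = [[-4], [-4]].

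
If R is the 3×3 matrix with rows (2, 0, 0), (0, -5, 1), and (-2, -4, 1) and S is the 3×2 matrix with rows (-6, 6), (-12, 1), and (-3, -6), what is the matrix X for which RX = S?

X = [[-3, 3], [3, -1], [3, -4]]

Since R multiplies X on the left, X = R⁻¹S.
R has determinant -2; R⁻¹ = [[1/2, 0, 0], [1, -1, 1], [5, -4, 5]].
X = R⁻¹S = [[1/2, 0, 0], [1, -1, 1], [5, -4, 5]] · [[-6, 6], [-12, 1], [-3, -6]] = [[-3, 3], [3, -1], [3, -4]].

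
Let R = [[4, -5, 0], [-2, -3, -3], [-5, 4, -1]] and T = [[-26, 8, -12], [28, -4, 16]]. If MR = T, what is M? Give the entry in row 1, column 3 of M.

Right-multiplying both sides by R⁻¹ gives M = TR⁻¹.
det R = -5, so R⁻¹ = [[-3, 1, -3], [-13/5, 4/5, -12/5], [23/5, -9/5, 22/5]].
M = TR⁻¹ = [[-26, 8, -12], [28, -4, 16]] · [[-3, 1, -3], [-13/5, 4/5, -12/5], [23/5, -9/5, 22/5]] = [[2, 2, 6], [0, -4, -4]].

6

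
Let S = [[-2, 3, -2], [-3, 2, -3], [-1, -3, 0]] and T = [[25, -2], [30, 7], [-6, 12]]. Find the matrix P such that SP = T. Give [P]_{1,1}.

Since S multiplies P on the left, P = S⁻¹T.
S has determinant 5; S⁻¹ = [[-9/5, 6/5, -1], [3/5, -2/5, 0], [11/5, -9/5, 1]].
P = S⁻¹T = [[-9/5, 6/5, -1], [3/5, -2/5, 0], [11/5, -9/5, 1]] · [[25, -2], [30, 7], [-6, 12]] = [[-3, 0], [3, -4], [-5, -5]].

-3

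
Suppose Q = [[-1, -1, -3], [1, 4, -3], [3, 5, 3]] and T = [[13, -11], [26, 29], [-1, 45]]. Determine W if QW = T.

Left-multiplying both sides by Q⁻¹ gives W = Q⁻¹T.
det Q = 6, so Q⁻¹ = [[9/2, -2, 5/2], [-2, 1, -1], [-7/6, 1/3, -1/2]].
W = Q⁻¹T = [[9/2, -2, 5/2], [-2, 1, -1], [-7/6, 1/3, -1/2]] · [[13, -11], [26, 29], [-1, 45]] = [[4, 5], [1, 6], [-6, 0]].

W = [[4, 5], [1, 6], [-6, 0]]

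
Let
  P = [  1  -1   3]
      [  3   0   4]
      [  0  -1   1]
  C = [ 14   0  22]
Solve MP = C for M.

M = [[5, 3, -5]]

P is on the right of M, so right-multiply by P⁻¹: M = CP⁻¹.
det P = -2, so P⁻¹ = [[-2, 1, 2], [3/2, -1/2, -5/2], [3/2, -1/2, -3/2]].
M = CP⁻¹ = [[14, 0, 22]] · [[-2, 1, 2], [3/2, -1/2, -5/2], [3/2, -1/2, -3/2]] = [[5, 3, -5]].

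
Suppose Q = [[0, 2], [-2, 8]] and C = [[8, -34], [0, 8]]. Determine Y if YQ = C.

Since Q sits to the right of Y, Y = CQ⁻¹.
det Q = 4, so Q⁻¹ = [[2, -1/2], [1/2, 0]].
Y = CQ⁻¹ = [[8, -34], [0, 8]] · [[2, -1/2], [1/2, 0]] = [[-1, -4], [4, 0]].

Y = [[-1, -4], [4, 0]]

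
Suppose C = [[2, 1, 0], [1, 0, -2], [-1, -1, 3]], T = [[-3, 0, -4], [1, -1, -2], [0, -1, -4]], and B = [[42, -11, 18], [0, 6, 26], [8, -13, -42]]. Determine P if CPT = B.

Left-multiply by C⁻¹ and right-multiply by T⁻¹: P = C⁻¹BT⁻¹.
det C = -5; the adjugate gives C⁻¹ = [[2/5, 3/5, 2/5], [1/5, -6/5, -4/5], [1/5, -1/5, 1/5]].
T has determinant -2; T⁻¹ = [[-1, -2, 2], [-2, -6, 5], [1/2, 3/2, -3/2]].
C⁻¹B = [[20, -6, 6], [2, 1, 6], [10, -6, -10]].
P = (C⁻¹B)T⁻¹ = [[-5, 5, 1], [-1, -1, 0], [-3, 1, 5]].

P = [[-5, 5, 1], [-1, -1, 0], [-3, 1, 5]]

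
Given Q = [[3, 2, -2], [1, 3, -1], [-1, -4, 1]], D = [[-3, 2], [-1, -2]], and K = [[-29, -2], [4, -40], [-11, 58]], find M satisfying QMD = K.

M = [[3, 0], [-4, 5], [-3, 1]]

M = Q⁻¹KD⁻¹ (apply Q⁻¹ on the left and D⁻¹ on the right).
det Q = -1; the adjugate gives Q⁻¹ = [[1, -6, -4], [0, -1, -1], [1, -10, -7]].
D has determinant 8; D⁻¹ = [[-1/4, -1/4], [1/8, -3/8]].
Q⁻¹K = [[-9, 6], [7, -18], [8, -8]].
M = (Q⁻¹K)D⁻¹ = [[3, 0], [-4, 5], [-3, 1]].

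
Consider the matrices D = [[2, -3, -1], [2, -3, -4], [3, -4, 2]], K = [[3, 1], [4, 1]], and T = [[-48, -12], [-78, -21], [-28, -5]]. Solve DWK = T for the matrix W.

Isolating W: multiply by D⁻¹ from the left and K⁻¹ from the right, so W = D⁻¹TK⁻¹.
D has determinant 3; D⁻¹ = [[-22/3, 10/3, 3], [-16/3, 7/3, 2], [1/3, -1/3, 0]].
det K = -1, so K⁻¹ = [[-1, 1], [4, -3]].
D⁻¹T = [[8, 3], [18, 5], [10, 3]].
W = (D⁻¹T)K⁻¹ = [[4, -1], [2, 3], [2, 1]].

W = [[4, -1], [2, 3], [2, 1]]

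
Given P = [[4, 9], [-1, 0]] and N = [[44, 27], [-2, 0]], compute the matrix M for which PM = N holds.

Left-multiplying both sides by P⁻¹ gives M = P⁻¹N.
det P = 9; the adjugate gives P⁻¹ = [[0, -1], [1/9, 4/9]].
M = P⁻¹N = [[0, -1], [1/9, 4/9]] · [[44, 27], [-2, 0]] = [[2, 0], [4, 3]].

M = [[2, 0], [4, 3]]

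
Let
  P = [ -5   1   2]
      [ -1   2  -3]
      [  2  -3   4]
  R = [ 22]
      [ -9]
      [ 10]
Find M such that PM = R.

Left-multiplying both sides by P⁻¹ gives M = P⁻¹R.
det P = 1; the adjugate gives P⁻¹ = [[-1, -10, -7], [-2, -24, -17], [-1, -13, -9]].
M = P⁻¹R = [[-1, -10, -7], [-2, -24, -17], [-1, -13, -9]] · [[22], [-9], [10]] = [[-2], [2], [5]].

M = [[-2], [2], [5]]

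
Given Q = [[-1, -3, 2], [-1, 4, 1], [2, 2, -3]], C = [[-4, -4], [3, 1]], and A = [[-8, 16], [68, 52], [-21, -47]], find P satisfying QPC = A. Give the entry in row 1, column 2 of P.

Left-multiply by Q⁻¹ and right-multiply by C⁻¹: P = Q⁻¹AC⁻¹.
det Q = -3, so Q⁻¹ = [[14/3, 5/3, 11/3], [1/3, 1/3, 1/3], [10/3, 4/3, 7/3]].
det C = 8; the adjugate gives C⁻¹ = [[1/8, 1/2], [-3/8, -1/2]].
Q⁻¹A = [[-1, -11], [13, 7], [15, 13]].
P = (Q⁻¹A)C⁻¹ = [[4, 5], [-1, 3], [-3, 1]].

5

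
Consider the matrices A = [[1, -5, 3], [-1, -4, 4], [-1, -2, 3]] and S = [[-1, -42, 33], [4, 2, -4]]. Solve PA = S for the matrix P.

A is on the right of P, so right-multiply by A⁻¹: P = SA⁻¹.
det A = -5, so A⁻¹ = [[4/5, -9/5, 8/5], [1/5, -6/5, 7/5], [2/5, -7/5, 9/5]].
P = SA⁻¹ = [[-1, -42, 33], [4, 2, -4]] · [[4/5, -9/5, 8/5], [1/5, -6/5, 7/5], [2/5, -7/5, 9/5]] = [[4, 6, -1], [2, -4, 2]].

P = [[4, 6, -1], [2, -4, 2]]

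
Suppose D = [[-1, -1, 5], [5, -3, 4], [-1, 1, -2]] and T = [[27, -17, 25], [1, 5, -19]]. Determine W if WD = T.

W = [[1, 6, 2], [-3, 0, 2]]

Right-multiplying both sides by D⁻¹ gives W = TD⁻¹.
det D = 2, so D⁻¹ = [[1, 3/2, 11/2], [3, 7/2, 29/2], [1, 1, 4]].
W = TD⁻¹ = [[27, -17, 25], [1, 5, -19]] · [[1, 3/2, 11/2], [3, 7/2, 29/2], [1, 1, 4]] = [[1, 6, 2], [-3, 0, 2]].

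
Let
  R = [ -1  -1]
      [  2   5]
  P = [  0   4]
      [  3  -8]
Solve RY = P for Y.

Y = [[-1, -4], [1, 0]]

Left-multiplying both sides by R⁻¹ gives Y = R⁻¹P.
det R = -3, so R⁻¹ = [[-5/3, -1/3], [2/3, 1/3]].
Y = R⁻¹P = [[-5/3, -1/3], [2/3, 1/3]] · [[0, 4], [3, -8]] = [[-1, -4], [1, 0]].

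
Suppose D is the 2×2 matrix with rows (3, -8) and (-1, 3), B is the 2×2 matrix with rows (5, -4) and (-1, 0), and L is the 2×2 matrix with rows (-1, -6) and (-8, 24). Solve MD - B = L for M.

MD = L + B = [[4, -10], [-9, 24]].
Since D sits to the right of M, M = (L + B)D⁻¹.
D has determinant 1; D⁻¹ = [[3, 8], [1, 3]].
M = (L + B)D⁻¹ = [[2, 2], [-3, 0]].

M = [[2, 2], [-3, 0]]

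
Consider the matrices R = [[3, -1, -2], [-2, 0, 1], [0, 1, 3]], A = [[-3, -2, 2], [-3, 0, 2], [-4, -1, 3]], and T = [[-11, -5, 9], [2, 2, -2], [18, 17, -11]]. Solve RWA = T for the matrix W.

Left-multiply by R⁻¹ and right-multiply by A⁻¹: W = R⁻¹TA⁻¹.
R has determinant -5; R⁻¹ = [[1/5, -1/5, 1/5], [-6/5, -9/5, -1/5], [2/5, 3/5, 2/5]].
det A = -2, so A⁻¹ = [[-1, -2, 2], [-1/2, 1/2, 0], [-3/2, -5/2, 3]].
R⁻¹T = [[1, 2, 0], [6, -1, -5], [4, 6, -2]].
W = (R⁻¹T)A⁻¹ = [[-2, -1, 2], [2, 0, -3], [-4, 0, 2]].

W = [[-2, -1, 2], [2, 0, -3], [-4, 0, 2]]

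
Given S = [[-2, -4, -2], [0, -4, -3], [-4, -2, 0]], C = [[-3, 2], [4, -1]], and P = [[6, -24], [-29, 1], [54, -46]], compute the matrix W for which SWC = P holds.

W = [[4, -1], [5, 5], [-5, -3]]

Isolating W: multiply by S⁻¹ from the left and C⁻¹ from the right, so W = S⁻¹PC⁻¹.
det S = -4, so S⁻¹ = [[3/2, -1, -1], [-3, 2, 3/2], [4, -3, -2]].
C has determinant -5; C⁻¹ = [[1/5, 2/5], [4/5, 3/5]].
S⁻¹P = [[-16, 9], [5, 5], [3, -7]].
W = (S⁻¹P)C⁻¹ = [[4, -1], [5, 5], [-5, -3]].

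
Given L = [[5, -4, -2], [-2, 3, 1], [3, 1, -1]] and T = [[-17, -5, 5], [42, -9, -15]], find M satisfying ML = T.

M = [[-4, -6, -3], [6, 3, 6]]

Since L sits to the right of M, M = TL⁻¹.
det L = -2; the adjugate gives L⁻¹ = [[2, 3, -1], [-1/2, -1/2, 1/2], [11/2, 17/2, -7/2]].
M = TL⁻¹ = [[-17, -5, 5], [42, -9, -15]] · [[2, 3, -1], [-1/2, -1/2, 1/2], [11/2, 17/2, -7/2]] = [[-4, -6, -3], [6, 3, 6]].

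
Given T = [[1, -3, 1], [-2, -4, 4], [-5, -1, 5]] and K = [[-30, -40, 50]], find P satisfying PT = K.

Since T sits to the right of P, P = KT⁻¹.
T has determinant -4; T⁻¹ = [[4, -7/2, 2], [5/2, -5/2, 3/2], [9/2, -4, 5/2]].
P = KT⁻¹ = [[-30, -40, 50]] · [[4, -7/2, 2], [5/2, -5/2, 3/2], [9/2, -4, 5/2]] = [[5, 5, 5]].

P = [[5, 5, 5]]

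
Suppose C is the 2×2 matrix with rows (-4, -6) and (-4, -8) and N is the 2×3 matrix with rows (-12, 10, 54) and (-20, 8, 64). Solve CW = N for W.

W = [[-3, -4, -6], [4, 1, -5]]

C is on the left of W, so left-multiply by C⁻¹: W = C⁻¹N.
C has determinant 8; C⁻¹ = [[-1, 3/4], [1/2, -1/2]].
W = C⁻¹N = [[-1, 3/4], [1/2, -1/2]] · [[-12, 10, 54], [-20, 8, 64]] = [[-3, -4, -6], [4, 1, -5]].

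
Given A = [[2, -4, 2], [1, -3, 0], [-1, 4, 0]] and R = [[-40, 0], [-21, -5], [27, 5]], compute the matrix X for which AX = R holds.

X = [[-3, -5], [6, 0], [-5, 5]]

Left-multiplying both sides by A⁻¹ gives X = A⁻¹R.
det A = 2; the adjugate gives A⁻¹ = [[0, 4, 3], [0, 1, 1], [1/2, -2, -1]].
X = A⁻¹R = [[0, 4, 3], [0, 1, 1], [1/2, -2, -1]] · [[-40, 0], [-21, -5], [27, 5]] = [[-3, -5], [6, 0], [-5, 5]].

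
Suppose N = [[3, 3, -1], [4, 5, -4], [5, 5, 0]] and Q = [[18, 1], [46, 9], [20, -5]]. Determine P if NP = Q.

Since N multiplies P on the left, P = N⁻¹Q.
det N = 5, so N⁻¹ = [[4, -1, -7/5], [-4, 1, 8/5], [-1, 0, 3/5]].
P = N⁻¹Q = [[4, -1, -7/5], [-4, 1, 8/5], [-1, 0, 3/5]] · [[18, 1], [46, 9], [20, -5]] = [[-2, 2], [6, -3], [-6, -4]].

P = [[-2, 2], [6, -3], [-6, -4]]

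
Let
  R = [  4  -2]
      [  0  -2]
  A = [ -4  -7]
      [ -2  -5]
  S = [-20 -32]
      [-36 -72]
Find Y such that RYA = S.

Isolating Y: multiply by R⁻¹ from the left and A⁻¹ from the right, so Y = R⁻¹SA⁻¹.
R has determinant -8; R⁻¹ = [[1/4, -1/4], [0, -1/2]].
det A = 6; the adjugate gives A⁻¹ = [[-5/6, 7/6], [1/3, -2/3]].
R⁻¹S = [[4, 10], [18, 36]].
Y = (R⁻¹S)A⁻¹ = [[0, -2], [-3, -3]].

Y = [[0, -2], [-3, -3]]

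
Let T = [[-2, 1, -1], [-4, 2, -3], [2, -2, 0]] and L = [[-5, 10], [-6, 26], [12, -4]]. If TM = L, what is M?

Since T multiplies M on the left, M = T⁻¹L.
det T = 2; the adjugate gives T⁻¹ = [[-3, 1, -1/2], [-3, 1, -1], [2, -1, 0]].
M = T⁻¹L = [[-3, 1, -1/2], [-3, 1, -1], [2, -1, 0]] · [[-5, 10], [-6, 26], [12, -4]] = [[3, -2], [-3, 0], [-4, -6]].

M = [[3, -2], [-3, 0], [-4, -6]]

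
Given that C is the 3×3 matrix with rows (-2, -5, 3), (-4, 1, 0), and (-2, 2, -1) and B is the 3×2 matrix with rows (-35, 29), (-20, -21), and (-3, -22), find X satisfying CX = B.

C is on the left of X, so left-multiply by C⁻¹: X = C⁻¹B.
det C = 4; the adjugate gives C⁻¹ = [[-1/4, 1/4, -3/4], [-1, 2, -3], [-3/2, 7/2, -11/2]].
X = C⁻¹B = [[-1/4, 1/4, -3/4], [-1, 2, -3], [-3/2, 7/2, -11/2]] · [[-35, 29], [-20, -21], [-3, -22]] = [[6, 4], [4, -5], [-1, 4]].

X = [[6, 4], [4, -5], [-1, 4]]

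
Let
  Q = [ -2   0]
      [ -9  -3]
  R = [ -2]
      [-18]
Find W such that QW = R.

W = [[1], [3]]

Left-multiplying both sides by Q⁻¹ gives W = Q⁻¹R.
det Q = 6; the adjugate gives Q⁻¹ = [[-1/2, 0], [3/2, -1/3]].
W = Q⁻¹R = [[-1/2, 0], [3/2, -1/3]] · [[-2], [-18]] = [[1], [3]].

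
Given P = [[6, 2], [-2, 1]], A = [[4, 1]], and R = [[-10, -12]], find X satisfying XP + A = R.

X = [[-4, -5]]

XP = R − A = [[-14, -13]].
P is on the right of X, so right-multiply by P⁻¹: X = (R − A)P⁻¹.
det P = 10, so P⁻¹ = [[1/10, -1/5], [1/5, 3/5]].
X = (R − A)P⁻¹ = [[-4, -5]].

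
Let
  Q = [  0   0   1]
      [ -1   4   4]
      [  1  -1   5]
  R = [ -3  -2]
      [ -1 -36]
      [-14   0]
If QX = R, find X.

Q is on the left of X, so left-multiply by Q⁻¹: X = Q⁻¹R.
det Q = -3, so Q⁻¹ = [[-8, 1/3, 4/3], [-3, 1/3, 1/3], [1, 0, 0]].
X = Q⁻¹R = [[-8, 1/3, 4/3], [-3, 1/3, 1/3], [1, 0, 0]] · [[-3, -2], [-1, -36], [-14, 0]] = [[5, 4], [4, -6], [-3, -2]].

X = [[5, 4], [4, -6], [-3, -2]]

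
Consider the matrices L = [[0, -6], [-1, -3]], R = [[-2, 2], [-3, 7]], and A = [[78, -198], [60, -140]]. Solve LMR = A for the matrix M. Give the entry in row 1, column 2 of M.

5

Isolating M: multiply by L⁻¹ from the left and R⁻¹ from the right, so M = L⁻¹AR⁻¹.
det L = -6; the adjugate gives L⁻¹ = [[1/2, -1], [-1/6, 0]].
det R = -8; the adjugate gives R⁻¹ = [[-7/8, 1/4], [-3/8, 1/4]].
L⁻¹A = [[-21, 41], [-13, 33]].
M = (L⁻¹A)R⁻¹ = [[3, 5], [-1, 5]].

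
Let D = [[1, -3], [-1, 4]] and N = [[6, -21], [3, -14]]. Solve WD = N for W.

W = [[3, -3], [-2, -5]]

Right-multiplying both sides by D⁻¹ gives W = ND⁻¹.
det D = 1; the adjugate gives D⁻¹ = [[4, 3], [1, 1]].
W = ND⁻¹ = [[6, -21], [3, -14]] · [[4, 3], [1, 1]] = [[3, -3], [-2, -5]].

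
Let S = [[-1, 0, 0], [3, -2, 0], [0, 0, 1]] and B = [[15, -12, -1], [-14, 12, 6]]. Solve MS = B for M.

Right-multiplying both sides by S⁻¹ gives M = BS⁻¹.
S has determinant 2; S⁻¹ = [[-1, 0, 0], [-3/2, -1/2, 0], [0, 0, 1]].
M = BS⁻¹ = [[15, -12, -1], [-14, 12, 6]] · [[-1, 0, 0], [-3/2, -1/2, 0], [0, 0, 1]] = [[3, 6, -1], [-4, -6, 6]].

M = [[3, 6, -1], [-4, -6, 6]]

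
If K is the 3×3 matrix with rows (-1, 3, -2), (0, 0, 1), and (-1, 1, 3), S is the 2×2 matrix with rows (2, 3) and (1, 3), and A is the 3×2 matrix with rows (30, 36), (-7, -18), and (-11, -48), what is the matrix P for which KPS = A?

Isolating P: multiply by K⁻¹ from the left and S⁻¹ from the right, so P = K⁻¹AS⁻¹.
det K = -2; the adjugate gives K⁻¹ = [[1/2, 11/2, -3/2], [1/2, 5/2, -1/2], [0, 1, 0]].
det S = 3, so S⁻¹ = [[1, -1], [-1/3, 2/3]].
K⁻¹A = [[-7, -9], [3, -3], [-7, -18]].
P = (K⁻¹A)S⁻¹ = [[-4, 1], [4, -5], [-1, -5]].

P = [[-4, 1], [4, -5], [-1, -5]]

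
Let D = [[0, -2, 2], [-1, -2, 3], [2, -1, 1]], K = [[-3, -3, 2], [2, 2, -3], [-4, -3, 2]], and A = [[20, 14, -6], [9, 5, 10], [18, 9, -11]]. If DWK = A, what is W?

Left-multiply by D⁻¹ and right-multiply by K⁻¹: W = D⁻¹AK⁻¹.
D has determinant -4; D⁻¹ = [[-1/4, 0, 1/2], [-7/4, 1, 1/2], [-5/4, 1, 1/2]].
det K = -5; the adjugate gives K⁻¹ = [[1, 0, -1], [-8/5, -2/5, 1], [-2/5, -3/5, 0]].
D⁻¹A = [[4, 1, -4], [-17, -15, 15], [-7, -8, 12]].
W = (D⁻¹A)K⁻¹ = [[4, 2, -3], [1, -3, 2], [1, -4, -1]].

W = [[4, 2, -3], [1, -3, 2], [1, -4, -1]]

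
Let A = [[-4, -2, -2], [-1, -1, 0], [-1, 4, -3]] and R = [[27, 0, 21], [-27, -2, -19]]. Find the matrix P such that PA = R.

A is on the right of P, so right-multiply by A⁻¹: P = RA⁻¹.
det A = 4; the adjugate gives A⁻¹ = [[3/4, -7/2, -1/2], [-3/4, 5/2, 1/2], [-5/4, 9/2, 1/2]].
P = RA⁻¹ = [[27, 0, 21], [-27, -2, -19]] · [[3/4, -7/2, -1/2], [-3/4, 5/2, 1/2], [-5/4, 9/2, 1/2]] = [[-6, 0, -3], [5, 4, 3]].

P = [[-6, 0, -3], [5, 4, 3]]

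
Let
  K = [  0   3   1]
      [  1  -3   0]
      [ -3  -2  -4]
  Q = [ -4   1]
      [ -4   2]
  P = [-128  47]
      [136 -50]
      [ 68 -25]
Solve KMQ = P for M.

M = [[-3, -4], [5, 4], [2, 3]]

Left-multiply by K⁻¹ and right-multiply by Q⁻¹: M = K⁻¹PQ⁻¹.
det K = 1; the adjugate gives K⁻¹ = [[12, 10, 3], [4, 3, 1], [-11, -9, -3]].
det Q = -4; the adjugate gives Q⁻¹ = [[-1/2, 1/4], [-1, 1]].
K⁻¹P = [[28, -11], [-36, 13], [-20, 8]].
M = (K⁻¹P)Q⁻¹ = [[-3, -4], [5, 4], [2, 3]].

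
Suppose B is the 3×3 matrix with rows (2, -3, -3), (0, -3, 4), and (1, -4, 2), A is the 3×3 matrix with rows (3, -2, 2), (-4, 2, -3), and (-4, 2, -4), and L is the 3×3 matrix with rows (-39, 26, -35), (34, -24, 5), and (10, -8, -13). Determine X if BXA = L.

Left-multiply by B⁻¹ and right-multiply by A⁻¹: X = B⁻¹LA⁻¹.
det B = -1; the adjugate gives B⁻¹ = [[-10, -18, 21], [-4, -7, 8], [-3, -5, 6]].
det A = 2; the adjugate gives A⁻¹ = [[-1, -2, 1], [-2, -2, 1/2], [0, 1, -1]].
B⁻¹L = [[-12, 4, -13], [-2, 0, 1], [7, -6, 2]].
X = (B⁻¹L)A⁻¹ = [[4, 3, 3], [2, 5, -3], [5, 0, 2]].

X = [[4, 3, 3], [2, 5, -3], [5, 0, 2]]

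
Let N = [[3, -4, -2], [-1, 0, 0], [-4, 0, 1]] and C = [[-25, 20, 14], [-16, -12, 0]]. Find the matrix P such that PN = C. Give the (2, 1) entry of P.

Since N sits to the right of P, P = CN⁻¹.
N has determinant -4; N⁻¹ = [[0, -1, 0], [-1/4, 5/4, -1/2], [0, -4, 1]].
P = CN⁻¹ = [[-25, 20, 14], [-16, -12, 0]] · [[0, -1, 0], [-1/4, 5/4, -1/2], [0, -4, 1]] = [[-5, -6, 4], [3, 1, 6]].

3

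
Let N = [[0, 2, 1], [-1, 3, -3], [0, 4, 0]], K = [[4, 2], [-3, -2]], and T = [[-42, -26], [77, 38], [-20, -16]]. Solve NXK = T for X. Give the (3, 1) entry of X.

Left-multiply by N⁻¹ and right-multiply by K⁻¹: X = N⁻¹TK⁻¹.
N has determinant -4; N⁻¹ = [[-3, -1, 9/4], [0, 0, 1/4], [1, 0, -1/2]].
det K = -2, so K⁻¹ = [[1, 1], [-3/2, -2]].
N⁻¹T = [[4, 4], [-5, -4], [-32, -18]].
X = (N⁻¹T)K⁻¹ = [[-2, -4], [1, 3], [-5, 4]].

-5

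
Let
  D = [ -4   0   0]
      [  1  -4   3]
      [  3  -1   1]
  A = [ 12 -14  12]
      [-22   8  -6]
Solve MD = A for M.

D is on the right of M, so right-multiply by D⁻¹: M = AD⁻¹.
det D = 4; the adjugate gives D⁻¹ = [[-1/4, 0, 0], [2, -1, 3], [11/4, -1, 4]].
M = AD⁻¹ = [[12, -14, 12], [-22, 8, -6]] · [[-1/4, 0, 0], [2, -1, 3], [11/4, -1, 4]] = [[2, 2, 6], [5, -2, 0]].

M = [[2, 2, 6], [5, -2, 0]]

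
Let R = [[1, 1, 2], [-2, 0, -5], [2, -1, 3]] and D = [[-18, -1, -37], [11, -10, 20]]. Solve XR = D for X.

R is on the right of X, so right-multiply by R⁻¹: X = DR⁻¹.
det R = -5; the adjugate gives R⁻¹ = [[1, 1, 1], [4/5, 1/5, -1/5], [-2/5, -3/5, -2/5]].
X = DR⁻¹ = [[-18, -1, -37], [11, -10, 20]] · [[1, 1, 1], [4/5, 1/5, -1/5], [-2/5, -3/5, -2/5]] = [[-4, 4, -3], [-5, -3, 5]].

X = [[-4, 4, -3], [-5, -3, 5]]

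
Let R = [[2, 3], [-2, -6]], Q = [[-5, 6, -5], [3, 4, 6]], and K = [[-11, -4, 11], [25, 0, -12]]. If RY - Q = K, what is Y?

Y = [[-2, 4, 3], [-4, -2, 0]]

RY = K + Q = [[-16, 2, 6], [28, 4, -6]].
Since R multiplies Y on the left, Y = R⁻¹(K + Q).
R has determinant -6; R⁻¹ = [[1, 1/2], [-1/3, -1/3]].
Y = R⁻¹(K + Q) = [[-2, 4, 3], [-4, -2, 0]].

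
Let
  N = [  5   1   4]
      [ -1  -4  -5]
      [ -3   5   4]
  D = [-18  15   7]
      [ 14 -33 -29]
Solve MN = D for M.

N is on the right of M, so right-multiply by N⁻¹: M = DN⁻¹.
N has determinant -4; N⁻¹ = [[-9/4, -4, -11/4], [-19/4, -8, -21/4], [17/4, 7, 19/4]].
M = DN⁻¹ = [[-18, 15, 7], [14, -33, -29]] · [[-9/4, -4, -11/4], [-19/4, -8, -21/4], [17/4, 7, 19/4]] = [[-1, 1, 4], [2, 5, -3]].

M = [[-1, 1, 4], [2, 5, -3]]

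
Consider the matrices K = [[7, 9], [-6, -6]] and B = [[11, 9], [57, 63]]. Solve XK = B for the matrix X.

X = [[-1, -3], [3, -6]]

K is on the right of X, so right-multiply by K⁻¹: X = BK⁻¹.
det K = 12, so K⁻¹ = [[-1/2, -3/4], [1/2, 7/12]].
X = BK⁻¹ = [[11, 9], [57, 63]] · [[-1/2, -3/4], [1/2, 7/12]] = [[-1, -3], [3, -6]].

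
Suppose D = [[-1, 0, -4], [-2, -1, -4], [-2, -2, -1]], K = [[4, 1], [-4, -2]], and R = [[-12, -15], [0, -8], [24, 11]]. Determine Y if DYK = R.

Left-multiply by D⁻¹ and right-multiply by K⁻¹: Y = D⁻¹RK⁻¹.
det D = -1; the adjugate gives D⁻¹ = [[7, -8, 4], [-6, 7, -4], [-2, 2, -1]].
det K = -4; the adjugate gives K⁻¹ = [[1/2, 1/4], [-1, -1]].
D⁻¹R = [[12, 3], [-24, -10], [0, 3]].
Y = (D⁻¹R)K⁻¹ = [[3, 0], [-2, 4], [-3, -3]].

Y = [[3, 0], [-2, 4], [-3, -3]]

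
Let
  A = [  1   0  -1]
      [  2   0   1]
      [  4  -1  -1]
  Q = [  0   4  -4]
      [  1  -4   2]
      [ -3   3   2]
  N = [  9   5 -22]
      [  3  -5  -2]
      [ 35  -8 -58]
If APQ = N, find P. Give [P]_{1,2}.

Left-multiply by A⁻¹ and right-multiply by Q⁻¹: P = A⁻¹NQ⁻¹.
A has determinant 3; A⁻¹ = [[1/3, 1/3, 0], [2, 1, -1], [-2/3, 1/3, 0]].
det Q = 4, so Q⁻¹ = [[-7/2, -5, -2], [-2, -3, -1], [-9/4, -3, -1]].
A⁻¹N = [[4, 0, -8], [-14, 13, 12], [-5, -5, 14]].
P = (A⁻¹N)Q⁻¹ = [[4, 4, 0], [-4, -5, 3], [-4, -2, 1]].

4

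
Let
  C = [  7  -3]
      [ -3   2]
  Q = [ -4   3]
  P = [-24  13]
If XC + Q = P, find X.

X = [[-2, 2]]

XC = P − Q = [[-20, 10]].
Right-multiplying both sides by C⁻¹ gives X = (P − Q)C⁻¹.
C has determinant 5; C⁻¹ = [[2/5, 3/5], [3/5, 7/5]].
X = (P − Q)C⁻¹ = [[-2, 2]].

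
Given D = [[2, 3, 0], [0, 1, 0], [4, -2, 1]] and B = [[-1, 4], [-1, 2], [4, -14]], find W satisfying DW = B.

W = [[1, -1], [-1, 2], [-2, -6]]

D is on the left of W, so left-multiply by D⁻¹: W = D⁻¹B.
det D = 2; the adjugate gives D⁻¹ = [[1/2, -3/2, 0], [0, 1, 0], [-2, 8, 1]].
W = D⁻¹B = [[1/2, -3/2, 0], [0, 1, 0], [-2, 8, 1]] · [[-1, 4], [-1, 2], [4, -14]] = [[1, -1], [-1, 2], [-2, -6]].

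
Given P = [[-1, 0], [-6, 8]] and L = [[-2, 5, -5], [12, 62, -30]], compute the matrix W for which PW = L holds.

Left-multiplying both sides by P⁻¹ gives W = P⁻¹L.
det P = -8, so P⁻¹ = [[-1, 0], [-3/4, 1/8]].
W = P⁻¹L = [[-1, 0], [-3/4, 1/8]] · [[-2, 5, -5], [12, 62, -30]] = [[2, -5, 5], [3, 4, 0]].

W = [[2, -5, 5], [3, 4, 0]]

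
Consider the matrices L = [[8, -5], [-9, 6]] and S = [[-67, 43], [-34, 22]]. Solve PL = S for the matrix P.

Since L sits to the right of P, P = SL⁻¹.
det L = 3; the adjugate gives L⁻¹ = [[2, 5/3], [3, 8/3]].
P = SL⁻¹ = [[-67, 43], [-34, 22]] · [[2, 5/3], [3, 8/3]] = [[-5, 3], [-2, 2]].

P = [[-5, 3], [-2, 2]]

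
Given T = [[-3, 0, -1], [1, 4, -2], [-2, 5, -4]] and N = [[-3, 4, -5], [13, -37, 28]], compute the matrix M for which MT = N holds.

T is on the right of M, so right-multiply by T⁻¹: M = NT⁻¹.
det T = 5, so T⁻¹ = [[-6/5, -1, 4/5], [8/5, 2, -7/5], [13/5, 3, -12/5]].
M = NT⁻¹ = [[-3, 4, -5], [13, -37, 28]] · [[-6/5, -1, 4/5], [8/5, 2, -7/5], [13/5, 3, -12/5]] = [[-3, -4, 4], [-2, -3, -5]].

M = [[-3, -4, 4], [-2, -3, -5]]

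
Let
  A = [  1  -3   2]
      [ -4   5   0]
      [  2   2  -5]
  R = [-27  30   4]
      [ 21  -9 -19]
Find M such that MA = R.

A is on the right of M, so right-multiply by A⁻¹: M = RA⁻¹.
A has determinant -1; A⁻¹ = [[25, 11, 10], [20, 9, 8], [18, 8, 7]].
M = RA⁻¹ = [[-27, 30, 4], [21, -9, -19]] · [[25, 11, 10], [20, 9, 8], [18, 8, 7]] = [[-3, 5, -2], [3, -2, 5]].

M = [[-3, 5, -2], [3, -2, 5]]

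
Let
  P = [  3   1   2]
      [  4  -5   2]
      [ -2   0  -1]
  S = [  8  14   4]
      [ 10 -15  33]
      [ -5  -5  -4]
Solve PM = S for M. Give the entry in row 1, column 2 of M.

1

P is on the left of M, so left-multiply by P⁻¹: M = P⁻¹S.
P has determinant -5; P⁻¹ = [[-1, -1/5, -12/5], [0, -1/5, -2/5], [2, 2/5, 19/5]].
M = P⁻¹S = [[-1, -1/5, -12/5], [0, -1/5, -2/5], [2, 2/5, 19/5]] · [[8, 14, 4], [10, -15, 33], [-5, -5, -4]] = [[2, 1, -1], [0, 5, -5], [1, 3, 6]].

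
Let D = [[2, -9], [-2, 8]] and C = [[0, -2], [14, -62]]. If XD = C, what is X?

D is on the right of X, so right-multiply by D⁻¹: X = CD⁻¹.
det D = -2; the adjugate gives D⁻¹ = [[-4, -9/2], [-1, -1]].
X = CD⁻¹ = [[0, -2], [14, -62]] · [[-4, -9/2], [-1, -1]] = [[2, 2], [6, -1]].

X = [[2, 2], [6, -1]]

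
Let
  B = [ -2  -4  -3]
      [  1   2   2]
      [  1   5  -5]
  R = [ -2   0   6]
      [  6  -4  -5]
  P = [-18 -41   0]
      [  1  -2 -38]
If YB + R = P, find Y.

Y = [[5, -3, -3], [5, 1, 4]]

YB = P − R = [[-16, -41, -6], [-5, 2, -33]].
Right-multiplying both sides by B⁻¹ gives Y = (P − R)B⁻¹.
B has determinant 3; B⁻¹ = [[-20/3, -35/3, -2/3], [7/3, 13/3, 1/3], [1, 2, 0]].
Y = (P − R)B⁻¹ = [[5, -3, -3], [5, 1, 4]].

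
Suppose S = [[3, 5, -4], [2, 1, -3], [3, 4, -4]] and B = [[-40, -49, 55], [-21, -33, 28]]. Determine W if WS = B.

Right-multiplying both sides by S⁻¹ gives W = BS⁻¹.
det S = -1, so S⁻¹ = [[-8, -4, 11], [1, 0, -1], [-5, -3, 7]].
W = BS⁻¹ = [[-40, -49, 55], [-21, -33, 28]] · [[-8, -4, 11], [1, 0, -1], [-5, -3, 7]] = [[-4, -5, -6], [-5, 0, -2]].

W = [[-4, -5, -6], [-5, 0, -2]]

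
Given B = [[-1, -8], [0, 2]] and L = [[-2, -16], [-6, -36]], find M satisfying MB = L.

Since B sits to the right of M, M = LB⁻¹.
det B = -2, so B⁻¹ = [[-1, -4], [0, 1/2]].
M = LB⁻¹ = [[-2, -16], [-6, -36]] · [[-1, -4], [0, 1/2]] = [[2, 0], [6, 6]].

M = [[2, 0], [6, 6]]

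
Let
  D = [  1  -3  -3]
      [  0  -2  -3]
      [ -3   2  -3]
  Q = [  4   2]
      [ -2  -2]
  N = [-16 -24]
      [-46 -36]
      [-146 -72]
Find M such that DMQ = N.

M = [[4, -2], [-5, -5], [5, -1]]

Isolating M: multiply by D⁻¹ from the left and Q⁻¹ from the right, so M = D⁻¹NQ⁻¹.
det D = 3, so D⁻¹ = [[4, -5, 1], [3, -4, 1], [-2, 7/3, -2/3]].
Q has determinant -4; Q⁻¹ = [[1/2, 1/2], [-1/2, -1]].
D⁻¹N = [[20, 12], [-10, 0], [22, 12]].
M = (D⁻¹N)Q⁻¹ = [[4, -2], [-5, -5], [5, -1]].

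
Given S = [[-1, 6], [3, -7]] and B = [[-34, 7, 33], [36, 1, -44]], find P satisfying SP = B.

P = [[-2, 5, -3], [-6, 2, 5]]

S is on the left of P, so left-multiply by S⁻¹: P = S⁻¹B.
det S = -11; the adjugate gives S⁻¹ = [[7/11, 6/11], [3/11, 1/11]].
P = S⁻¹B = [[7/11, 6/11], [3/11, 1/11]] · [[-34, 7, 33], [36, 1, -44]] = [[-2, 5, -3], [-6, 2, 5]].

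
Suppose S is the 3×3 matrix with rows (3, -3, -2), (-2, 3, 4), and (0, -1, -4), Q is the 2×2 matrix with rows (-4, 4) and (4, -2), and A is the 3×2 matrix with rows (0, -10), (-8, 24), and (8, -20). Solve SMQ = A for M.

M = S⁻¹AQ⁻¹ (apply S⁻¹ on the left and Q⁻¹ on the right).
det S = -4, so S⁻¹ = [[2, 5/2, 3/2], [2, 3, 2], [-1/2, -3/4, -3/4]].
det Q = -8; the adjugate gives Q⁻¹ = [[1/4, 1/2], [1/2, 1/2]].
S⁻¹A = [[-8, 10], [-8, 12], [0, 2]].
M = (S⁻¹A)Q⁻¹ = [[3, 1], [4, 2], [1, 1]].

M = [[3, 1], [4, 2], [1, 1]]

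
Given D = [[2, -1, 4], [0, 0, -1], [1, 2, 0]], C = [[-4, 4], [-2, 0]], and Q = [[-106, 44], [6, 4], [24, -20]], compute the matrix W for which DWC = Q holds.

Isolating W: multiply by D⁻¹ from the left and C⁻¹ from the right, so W = D⁻¹QC⁻¹.
det D = 5, so D⁻¹ = [[2/5, 8/5, 1/5], [-1/5, -4/5, 2/5], [0, -1, 0]].
det C = 8, so C⁻¹ = [[0, -1/2], [1/4, -1/2]].
D⁻¹Q = [[-28, 20], [26, -20], [-6, -4]].
W = (D⁻¹Q)C⁻¹ = [[5, 4], [-5, -3], [-1, 5]].

W = [[5, 4], [-5, -3], [-1, 5]]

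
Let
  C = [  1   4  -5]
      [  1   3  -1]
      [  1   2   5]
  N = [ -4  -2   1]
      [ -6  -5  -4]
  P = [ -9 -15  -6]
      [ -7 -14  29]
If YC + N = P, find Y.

Y = [[0, -3, -2], [-2, -3, 4]]

YC = P − N = [[-5, -13, -7], [-1, -9, 33]].
Since C sits to the right of Y, Y = (P − N)C⁻¹.
det C = -2; the adjugate gives C⁻¹ = [[-17/2, 15, -11/2], [3, -5, 2], [1/2, -1, 1/2]].
Y = (P − N)C⁻¹ = [[0, -3, -2], [-2, -3, 4]].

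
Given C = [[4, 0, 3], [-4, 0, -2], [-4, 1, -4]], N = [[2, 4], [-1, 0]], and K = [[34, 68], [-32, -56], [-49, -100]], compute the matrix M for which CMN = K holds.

M = C⁻¹KN⁻¹ (apply C⁻¹ on the left and N⁻¹ on the right).
det C = -4, so C⁻¹ = [[-1/2, -3/4, 0], [2, 1, 1], [1, 1, 0]].
det N = 4, so N⁻¹ = [[0, -1], [1/4, 1/2]].
C⁻¹K = [[7, 8], [-13, -20], [2, 12]].
M = (C⁻¹K)N⁻¹ = [[2, -3], [-5, 3], [3, 4]].

M = [[2, -3], [-5, 3], [3, 4]]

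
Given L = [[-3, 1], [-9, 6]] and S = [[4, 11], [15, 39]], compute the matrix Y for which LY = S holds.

Since L multiplies Y on the left, Y = L⁻¹S.
det L = -9, so L⁻¹ = [[-2/3, 1/9], [-1, 1/3]].
Y = L⁻¹S = [[-2/3, 1/9], [-1, 1/3]] · [[4, 11], [15, 39]] = [[-1, -3], [1, 2]].

Y = [[-1, -3], [1, 2]]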